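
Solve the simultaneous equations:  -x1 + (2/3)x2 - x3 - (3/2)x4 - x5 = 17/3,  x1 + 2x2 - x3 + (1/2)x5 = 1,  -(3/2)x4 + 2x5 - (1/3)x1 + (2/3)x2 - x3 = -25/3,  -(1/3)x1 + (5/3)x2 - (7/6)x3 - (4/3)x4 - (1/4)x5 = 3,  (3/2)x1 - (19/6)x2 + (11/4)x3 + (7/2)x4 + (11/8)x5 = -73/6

Row-reduce:
R1 ← R1 / (-1).
R2 ← R2 − 1·R1.
R3 ← R3 + 1/3·R1.
R4 ← R4 + 1/3·R1.
R5 ← R5 − 3/2·R1.
R2 ← R2 / (8/3).
R1 ← R1 + 2/3·R2.
R3 ← R3 − 4/9·R2.
R4 ← R4 − 13/9·R2.
R5 ← R5 + 13/6·R2.
R3 ← R3 / (-1/3).
R1 ← R1 − 1/2·R3.
R2 ← R2 + 3/4·R3.
R4 ← R4 − 1/4·R3.
R5 ← R5 + 3/8·R3.
R4 ← R4 / (-7/12).
R2 ← R2 − 9/8·R4.
R3 ← R3 − 9/4·R4.
R5 ← R5 − 7/8·R4.
Row 5 reduces to 0 = -2, a contradiction. The system is inconsistent.

no solution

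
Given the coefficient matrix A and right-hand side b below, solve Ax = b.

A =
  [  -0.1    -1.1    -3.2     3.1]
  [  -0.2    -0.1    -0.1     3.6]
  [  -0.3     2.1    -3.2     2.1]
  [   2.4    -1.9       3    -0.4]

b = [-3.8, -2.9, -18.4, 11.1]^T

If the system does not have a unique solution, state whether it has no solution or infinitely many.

x_1 = -2, x_2 = -5, x_3 = 2, x_4 = -1

Row-reduce the augmented matrix:
R1 ← R1 / (-1/10).
R2 ← R2 + 1/5·R1.
R3 ← R3 + 3/10·R1.
R4 ← R4 − 12/5·R1.
R2 ← R2 / (21/10).
R1 ← R1 − 11·R2.
R3 ← R3 − 27/5·R2.
R4 ← R4 + 283/10·R2.
R3 ← R3 / (-49/5).
R1 ← R1 + 1·R3.
R2 ← R2 − 3·R3.
R4 ← R4 − 111/10·R3.
R4 ← R4 / (197462/5145).
R1 ← R1 + 17831/1029·R4.
R2 ← R2 + 1436/1029·R4.
R3 ← R3 − 18/343·R4.
Reading off the reduced rows gives x_1 = -2, x_2 = -5, x_3 = 2, x_4 = -1.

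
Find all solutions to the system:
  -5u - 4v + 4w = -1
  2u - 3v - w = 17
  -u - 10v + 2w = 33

infinitely many solutions

Row-reduce:
R1 ← R1 / (-5).
R2 ← R2 − 2·R1.
R3 ← R3 + 1·R1.
R2 ← R2 / (-23/5).
R1 ← R1 − 4/5·R2.
R3 ← R3 + 46/5·R2.
Rank is 2 with 3 unknowns, leaving w free.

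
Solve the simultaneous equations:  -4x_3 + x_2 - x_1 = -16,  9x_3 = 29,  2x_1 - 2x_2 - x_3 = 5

Row-reduce:
R1 ← R1 / (-1).
R3 ← R3 − 2·R1.
R2 ← R2 / (9).
R1 ← R1 − 4·R2.
R3 ← R3 + 9·R2.
Row 3 reduces to 0 = 2, a contradiction. The system is inconsistent.

no solution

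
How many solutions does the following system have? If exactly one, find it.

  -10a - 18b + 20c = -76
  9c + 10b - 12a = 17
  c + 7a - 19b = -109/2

Row-reduce:
R1 ← R1 / (-10).
R2 ← R2 + 12·R1.
R3 ← R3 − 7·R1.
R2 ← R2 / (158/5).
R1 ← R1 − 9/5·R2.
R3 ← R3 + 158/5·R2.
Row 3 reduces to 0 = 1/2, a contradiction. The system is inconsistent.

no solution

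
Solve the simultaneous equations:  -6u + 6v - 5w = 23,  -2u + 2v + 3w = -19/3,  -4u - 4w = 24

Row-reduce the augmented matrix:
R1 ← R1 / (-6).
R2 ← R2 + 2·R1.
R3 ← R3 + 4·R1.
Swap R2 and R3.
R2 ← R2 / (-4).
R1 ← R1 + 1·R2.
R3 ← R3 / (14/3).
R1 ← R1 − 1·R3.
R2 ← R2 − 1/6·R3.
Reading off the reduced rows gives u = -3, v = -5/3, w = -3.

u = -3, v = -5/3, w = -3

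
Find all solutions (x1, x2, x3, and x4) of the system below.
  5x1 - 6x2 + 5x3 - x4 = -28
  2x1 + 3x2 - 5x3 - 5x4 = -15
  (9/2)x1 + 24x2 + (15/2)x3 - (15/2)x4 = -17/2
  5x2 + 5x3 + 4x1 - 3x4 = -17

Row-reduce:
R1 ← R1 / (5).
R2 ← R2 − 2·R1.
R3 ← R3 − 9/2·R1.
R4 ← R4 − 4·R1.
R2 ← R2 / (27/5).
R1 ← R1 + 6/5·R2.
R3 ← R3 − 147/5·R2.
R4 ← R4 − 49/5·R2.
R3 ← R3 / (370/9).
R1 ← R1 + 5/9·R3.
R2 ← R2 + 35/27·R3.
R4 ← R4 − 370/27·R3.
Row 4 reduces to 0 = -1/6, a contradiction. The system is inconsistent.

no solution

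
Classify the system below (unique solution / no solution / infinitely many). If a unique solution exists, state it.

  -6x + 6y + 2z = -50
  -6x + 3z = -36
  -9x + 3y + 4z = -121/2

no solution

Row-reduce:
R1 ← R1 / (-6).
R2 ← R2 + 6·R1.
R3 ← R3 + 9·R1.
R2 ← R2 / (-6).
R1 ← R1 + 1·R2.
R3 ← R3 + 6·R2.
Row 3 reduces to 0 = 1/2, a contradiction. The system is inconsistent.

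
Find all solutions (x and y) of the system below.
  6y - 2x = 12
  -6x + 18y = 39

no solution

Row-reduce:
R1 ← R1 / (-2).
R2 ← R2 + 6·R1.
Row 2 reduces to 0 = 3, a contradiction. The system is inconsistent.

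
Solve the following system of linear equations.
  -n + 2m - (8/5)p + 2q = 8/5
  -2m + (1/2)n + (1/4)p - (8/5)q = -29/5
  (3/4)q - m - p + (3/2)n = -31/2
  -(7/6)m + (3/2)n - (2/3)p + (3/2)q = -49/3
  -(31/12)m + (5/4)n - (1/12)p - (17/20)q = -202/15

Row-reduce:
R1 ← R1 / (2).
R2 ← R2 + 2·R1.
R3 ← R3 + 1·R1.
R4 ← R4 + 7/6·R1.
R5 ← R5 + 31/12·R1.
R2 ← R2 / (-1/2).
R1 ← R1 + 1/2·R2.
R3 ← R3 − 1·R2.
R4 ← R4 − 11/12·R2.
R5 ← R5 + 1/24·R2.
R3 ← R3 / (-9/2).
R1 ← R1 − 11/20·R3.
R2 ← R2 − 27/10·R3.
R4 ← R4 + 163/40·R3.
R5 ← R5 + 163/80·R3.
R4 ← R4 / (1309/1200).
R1 ← R1 − 547/600·R4.
R2 ← R2 − 73/100·R4.
R3 ← R3 + 17/30·R4.
R5 ← R5 − 1309/2400·R4.
Row 5 reduces to 0 = 1/2, a contradiction. The system is inconsistent.

no solution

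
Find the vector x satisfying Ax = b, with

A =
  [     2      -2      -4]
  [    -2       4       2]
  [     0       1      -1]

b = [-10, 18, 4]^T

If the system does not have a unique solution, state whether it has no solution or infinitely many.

infinitely many solutions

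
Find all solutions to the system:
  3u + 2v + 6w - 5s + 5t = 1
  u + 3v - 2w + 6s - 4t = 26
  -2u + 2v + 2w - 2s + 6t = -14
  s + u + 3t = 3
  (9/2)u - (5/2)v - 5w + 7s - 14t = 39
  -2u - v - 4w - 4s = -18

no solution

Row-reduce:
R1 ← R1 / (3).
R2 ← R2 − 1·R1.
R3 ← R3 + 2·R1.
R4 ← R4 − 1·R1.
R5 ← R5 − 9/2·R1.
R6 ← R6 + 2·R1.
R2 ← R2 / (7/3).
R1 ← R1 − 2/3·R2.
R3 ← R3 − 10/3·R2.
R4 ← R4 + 2/3·R2.
R5 ← R5 + 11/2·R2.
R6 ← R6 − 1/3·R2.
R3 ← R3 / (82/7).
R1 ← R1 − 22/7·R3.
R2 ← R2 + 12/7·R3.
R4 ← R4 + 22/7·R3.
R5 ← R5 + 164/7·R3.
R6 ← R6 − 4/7·R3.
R4 ← R4 / (20/41).
R1 ← R1 − 21/41·R4.
R2 ← R2 − 37/41·R4.
R3 ← R3 + 57/41·R4.
R6 ← R6 + 313/41·R4.
Swap R5 and R6.
R5 ← R5 / (72).
R1 ← R1 + 6·R5.
R2 ← R2 + 8·R5.
R3 ← R3 − 14·R5.
R4 ← R4 − 9·R5.
Row 6 reduces to 0 = -2, a contradiction. The system is inconsistent.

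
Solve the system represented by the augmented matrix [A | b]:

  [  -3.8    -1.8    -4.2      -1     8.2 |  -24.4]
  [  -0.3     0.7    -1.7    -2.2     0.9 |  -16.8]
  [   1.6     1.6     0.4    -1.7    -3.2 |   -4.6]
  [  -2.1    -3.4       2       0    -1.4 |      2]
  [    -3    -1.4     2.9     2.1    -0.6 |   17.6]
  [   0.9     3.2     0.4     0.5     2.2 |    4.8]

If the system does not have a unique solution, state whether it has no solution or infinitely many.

x_1 = 0, x_2 = 1, x_3 = 2, x_4 = 6, x_5 = -1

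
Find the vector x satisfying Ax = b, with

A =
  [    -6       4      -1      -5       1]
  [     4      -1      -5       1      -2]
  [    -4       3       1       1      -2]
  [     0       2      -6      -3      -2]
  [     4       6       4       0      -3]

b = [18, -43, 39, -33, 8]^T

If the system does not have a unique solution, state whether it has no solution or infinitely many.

Row-reduce the augmented matrix:
R1 ← R1 / (-6).
R2 ← R2 − 4·R1.
R3 ← R3 + 4·R1.
R5 ← R5 − 4·R1.
R2 ← R2 / (5/3).
R1 ← R1 + 2/3·R2.
R3 ← R3 − 1/3·R2.
R4 ← R4 − 2·R2.
R5 ← R5 − 26/3·R2.
R3 ← R3 / (14/5).
R1 ← R1 + 21/10·R3.
R2 ← R2 + 17/5·R3.
R4 ← R4 − 4/5·R3.
R5 ← R5 − 164/5·R3.
R4 ← R4 / (-11/7).
R1 ← R1 − 7/2·R4.
R2 ← R2 − 31/7·R4.
R3 ← R3 − 12/7·R4.
R5 ← R5 + 332/7·R4.
R5 ← R5 / (265/11).
R1 ← R1 + 41/22·R5.
R2 ← R2 + 32/11·R5.
R3 ← R3 + 6/11·R5.
R4 ← R4 + 2/11·R5.
Reading off the reduced rows gives x_1 = -6, x_2 = 1, x_3 = 5, x_4 = 3, x_5 = -2.

x_1 = -6, x_2 = 1, x_3 = 5, x_4 = 3, x_5 = -2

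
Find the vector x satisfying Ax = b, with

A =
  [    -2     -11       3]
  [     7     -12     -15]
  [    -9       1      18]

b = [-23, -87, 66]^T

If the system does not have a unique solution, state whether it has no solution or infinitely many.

no solution

Row-reduce:
R1 ← R1 / (-2).
R2 ← R2 − 7·R1.
R3 ← R3 + 9·R1.
R2 ← R2 / (-101/2).
R1 ← R1 − 11/2·R2.
R3 ← R3 − 101/2·R2.
Row 3 reduces to 0 = 2, a contradiction. The system is inconsistent.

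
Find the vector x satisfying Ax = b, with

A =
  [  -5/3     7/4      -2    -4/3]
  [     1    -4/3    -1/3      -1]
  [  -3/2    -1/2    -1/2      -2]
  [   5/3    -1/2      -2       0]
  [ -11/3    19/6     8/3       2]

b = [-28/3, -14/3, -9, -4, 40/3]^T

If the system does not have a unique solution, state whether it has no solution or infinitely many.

Row-reduce the augmented matrix:
R1 ← R1 / (-5/3).
R2 ← R2 − 1·R1.
R3 ← R3 + 3/2·R1.
R4 ← R4 − 5/3·R1.
R5 ← R5 + 11/3·R1.
R2 ← R2 / (-17/60).
R1 ← R1 + 21/20·R2.
R3 ← R3 + 83/40·R2.
R4 ← R4 − 5/4·R2.
R5 ← R5 + 41/60·R2.
R3 ← R3 / (213/17).
R1 ← R1 − 117/17·R3.
R2 ← R2 − 92/17·R3.
R4 ← R4 + 183/17·R3.
R5 ← R5 − 183/17·R3.
R4 ← R4 / (581/426).
R1 ← R1 − 95/142·R4.
R2 ← R2 − 214/213·R4.
R3 ← R3 − 421/426·R4.
R5 ← R5 + 581/426·R4.
R5 reduces to 0 = 0, so the extra equation is consistent.
Reading off the reduced rows gives x_1 = 0, x_2 = 0, x_3 = 2, x_4 = 4.

x_1 = 0, x_2 = 0, x_3 = 2, x_4 = 4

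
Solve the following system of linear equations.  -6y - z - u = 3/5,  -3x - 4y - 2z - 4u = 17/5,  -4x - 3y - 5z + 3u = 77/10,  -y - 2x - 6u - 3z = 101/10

x = 1, y = 1/2, z = -3, u = -3/5

Row-reduce the augmented matrix:
Swap R1 and R2.
R1 ← R1 / (-3).
R3 ← R3 + 4·R1.
R4 ← R4 + 2·R1.
R2 ← R2 / (-6).
R1 ← R1 − 4/3·R2.
R3 ← R3 − 7/3·R2.
R4 ← R4 − 5/3·R2.
R3 ← R3 / (-49/18).
R1 ← R1 − 4/9·R3.
R2 ← R2 − 1/6·R3.
R4 ← R4 + 35/18·R3.
R4 ← R4 / (-65/7).
R1 ← R1 − 118/49·R4.
R2 ← R2 − 32/49·R4.
R3 ← R3 + 143/49·R4.
Reading off the reduced rows gives x = 1, y = 1/2, z = -3, u = -3/5.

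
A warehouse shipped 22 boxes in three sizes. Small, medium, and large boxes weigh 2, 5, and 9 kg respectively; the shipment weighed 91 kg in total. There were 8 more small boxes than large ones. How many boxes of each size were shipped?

Let s = small boxes, m = medium boxes, l = large boxes.
  s + m + l = 22
  2s + 5m + 9l = 91
  -l + s = 8
Row-reduce the augmented matrix:
R2 ← R2 − 2·R1.
R3 ← R3 − 1·R1.
R2 ← R2 / (3).
R1 ← R1 − 1·R2.
R3 ← R3 + 1·R2.
R3 ← R3 / (1/3).
R1 ← R1 + 4/3·R3.
R2 ← R2 − 7/3·R3.
Reading off the reduced rows gives s = 13, m = 4, l = 5.

small boxes: 13, medium boxes: 4, large boxes: 5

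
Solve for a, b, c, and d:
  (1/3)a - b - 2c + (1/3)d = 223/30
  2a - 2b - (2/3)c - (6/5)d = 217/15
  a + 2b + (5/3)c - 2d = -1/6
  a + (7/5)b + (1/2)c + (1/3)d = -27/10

a = 5/2, b = -2, c = -14/5, d = -3

Row-reduce the augmented matrix:
R1 ← R1 / (1/3).
R2 ← R2 − 2·R1.
R3 ← R3 − 1·R1.
R4 ← R4 − 1·R1.
R2 ← R2 / (4).
R1 ← R1 + 3·R2.
R3 ← R3 − 5·R2.
R4 ← R4 − 22/5·R2.
R3 ← R3 / (-13/2).
R1 ← R1 − 5/2·R3.
R2 ← R2 − 17/6·R3.
R4 ← R4 + 179/30·R3.
R4 ← R4 / (629/325).
R1 ← R1 + 66/65·R4.
R2 ← R2 + 71/195·R4.
R3 ← R3 + 2/13·R4.
Reading off the reduced rows gives a = 5/2, b = -2, c = -14/5, d = -3.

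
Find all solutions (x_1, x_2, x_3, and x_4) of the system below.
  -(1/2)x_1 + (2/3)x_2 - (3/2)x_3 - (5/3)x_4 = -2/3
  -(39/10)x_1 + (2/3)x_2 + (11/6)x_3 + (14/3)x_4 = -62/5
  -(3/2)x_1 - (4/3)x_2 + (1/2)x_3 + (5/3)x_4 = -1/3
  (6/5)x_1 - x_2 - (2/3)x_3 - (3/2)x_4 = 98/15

no solution

Row-reduce:
R1 ← R1 / (-1/2).
R2 ← R2 + 39/10·R1.
R3 ← R3 + 3/2·R1.
R4 ← R4 − 6/5·R1.
R2 ← R2 / (-68/15).
R1 ← R1 + 4/3·R2.
R3 ← R3 + 10/3·R2.
R4 ← R4 − 3/5·R2.
R3 ← R3 / (-505/102).
R1 ← R1 + 50/51·R3.
R2 ← R2 + 203/68·R3.
R4 ← R4 + 505/204·R3.
Row 4 reduces to 0 = 1/2, a contradiction. The system is inconsistent.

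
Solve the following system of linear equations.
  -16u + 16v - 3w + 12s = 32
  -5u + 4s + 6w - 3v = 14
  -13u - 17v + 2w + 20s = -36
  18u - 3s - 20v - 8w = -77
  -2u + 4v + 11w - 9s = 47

no solution

Row-reduce:
R1 ← R1 / (-16).
R2 ← R2 + 5·R1.
R3 ← R3 + 13·R1.
R4 ← R4 − 18·R1.
R5 ← R5 + 2·R1.
R2 ← R2 / (-8).
R1 ← R1 + 1·R2.
R3 ← R3 + 30·R2.
R4 ← R4 + 2·R2.
R5 ← R5 − 2·R2.
R3 ← R3 / (-1381/64).
R1 ← R1 + 87/128·R3.
R2 ← R2 + 111/128·R3.
R4 ← R4 + 839/64·R3.
R5 ← R5 − 839/64·R3.
R4 ← R4 / (6601/1381).
R1 ← R1 + 1484/1381·R4.
R2 ← R2 + 560/1381·R4.
R3 ← R3 + 596/1381·R4.
R5 ← R5 + 6601/1381·R4.
Row 5 reduces to 0 = 2, a contradiction. The system is inconsistent.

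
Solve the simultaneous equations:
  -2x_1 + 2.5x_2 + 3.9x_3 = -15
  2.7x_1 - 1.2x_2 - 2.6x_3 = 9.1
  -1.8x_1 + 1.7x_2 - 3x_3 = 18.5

Row-reduce the augmented matrix:
R1 ← R1 / (-2).
R2 ← R2 − 27/10·R1.
R3 ← R3 + 9/5·R1.
R2 ← R2 / (87/40).
R1 ← R1 + 5/4·R2.
R3 ← R3 + 11/20·R2.
R3 ← R3 / (-25387/4350).
R1 ← R1 + 182/435·R3.
R2 ← R2 − 533/435·R3.
Reading off the reduced rows gives x_1 = -1, x_2 = 1, x_3 = -5.

x_1 = -1, x_2 = 1, x_3 = -5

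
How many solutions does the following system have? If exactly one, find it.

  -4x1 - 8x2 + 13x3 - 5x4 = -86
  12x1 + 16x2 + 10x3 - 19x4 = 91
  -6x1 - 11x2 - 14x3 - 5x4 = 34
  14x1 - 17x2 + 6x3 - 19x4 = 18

Row-reduce the augmented matrix:
R1 ← R1 / (-4).
R2 ← R2 − 12·R1.
R3 ← R3 + 6·R1.
R4 ← R4 − 14·R1.
R2 ← R2 / (-8).
R1 ← R1 − 2·R2.
R3 ← R3 − 1·R2.
R4 ← R4 + 45·R2.
R3 ← R3 / (-219/8).
R1 ← R1 − 9·R3.
R2 ← R2 + 49/8·R3.
R4 ← R4 + 1793/8·R3.
R4 ← R4 / (37028/219).
R1 ← R1 + 2285/292·R4.
R2 ← R2 − 2033/438·R4.
R3 ← R3 − 14/219·R4.
Reading off the reduced rows gives x1 = 3, x2 = 3, x3 = -5, x4 = -3.

x1 = 3, x2 = 3, x3 = -5, x4 = -3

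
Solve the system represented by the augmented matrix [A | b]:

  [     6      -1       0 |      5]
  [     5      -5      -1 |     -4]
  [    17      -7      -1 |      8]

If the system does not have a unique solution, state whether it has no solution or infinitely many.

Row-reduce:
R1 ← R1 / (6).
R2 ← R2 − 5·R1.
R3 ← R3 − 17·R1.
R2 ← R2 / (-25/6).
R1 ← R1 + 1/6·R2.
R3 ← R3 + 25/6·R2.
Row 3 reduces to 0 = 2, a contradiction. The system is inconsistent.

no solution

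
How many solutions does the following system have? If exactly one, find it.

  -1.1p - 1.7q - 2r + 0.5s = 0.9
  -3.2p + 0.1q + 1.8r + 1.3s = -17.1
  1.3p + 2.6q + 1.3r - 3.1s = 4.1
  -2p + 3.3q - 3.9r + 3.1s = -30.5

p = 4, q = -4, r = 0, s = -3

Row-reduce the augmented matrix:
R1 ← R1 / (-11/10).
R2 ← R2 + 16/5·R1.
R3 ← R3 − 13/10·R1.
R4 ← R4 + 2·R1.
R2 ← R2 / (111/22).
R1 ← R1 − 17/11·R2.
R3 ← R3 − 13/22·R2.
R4 ← R4 − 703/110·R2.
R3 ← R3 / (-2171/1110).
R1 ← R1 + 286/555·R3.
R2 ← R2 − 838/555·R3.
R4 ← R4 + 1487/150·R3.
R4 ← R4 / (1629591/108550).
R1 ← R1 − 208/835·R4.
R2 ← R2 + 21207/10855·R4.
R3 ← R3 − 2765/2171·R4.
Reading off the reduced rows gives p = 4, q = -4, r = 0, s = -3.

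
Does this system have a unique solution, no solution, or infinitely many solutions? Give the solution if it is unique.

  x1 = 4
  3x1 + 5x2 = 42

x1 = 4, x2 = 6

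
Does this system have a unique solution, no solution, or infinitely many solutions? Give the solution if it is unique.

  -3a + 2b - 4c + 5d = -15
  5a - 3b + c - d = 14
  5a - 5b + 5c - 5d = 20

infinitely many solutions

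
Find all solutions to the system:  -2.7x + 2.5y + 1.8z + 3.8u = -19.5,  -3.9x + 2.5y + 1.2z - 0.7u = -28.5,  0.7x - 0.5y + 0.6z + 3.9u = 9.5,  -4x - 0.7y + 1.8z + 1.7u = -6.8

x = 5, y = -6, z = 5, u = 0

Row-reduce the augmented matrix:
R1 ← R1 / (-27/10).
R2 ← R2 + 39/10·R1.
R3 ← R3 − 7/10·R1.
R4 ← R4 + 4·R1.
R2 ← R2 / (-10/9).
R1 ← R1 + 25/27·R2.
R3 ← R3 − 4/27·R2.
R4 ← R4 + 1189/270·R2.
R3 ← R3 / (22/25).
R1 ← R1 − 1/2·R3.
R2 ← R2 − 63/50·R3.
R4 ← R4 − 2341/500·R3.
R4 ← R4 / (-4409/4400).
R1 ← R1 − 127/88·R4.
R2 ← R2 + 107/440·R4.
R3 ← R3 − 203/44·R4.
Reading off the reduced rows gives x = 5, y = -6, z = 5, u = 0.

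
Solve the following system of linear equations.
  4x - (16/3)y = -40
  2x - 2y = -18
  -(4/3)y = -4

x = -6, y = 3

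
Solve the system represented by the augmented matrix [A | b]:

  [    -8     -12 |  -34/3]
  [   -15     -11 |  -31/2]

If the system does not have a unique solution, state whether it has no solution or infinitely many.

x_1 = 2/3, x_2 = 1/2

Row-reduce the augmented matrix:
R1 ← R1 / (-8).
R2 ← R2 + 15·R1.
R2 ← R2 / (23/2).
R1 ← R1 − 3/2·R2.
Reading off the reduced rows gives x_1 = 2/3, x_2 = 1/2.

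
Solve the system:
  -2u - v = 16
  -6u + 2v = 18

Row-reduce the augmented matrix:
R1 ← R1 / (-2).
R2 ← R2 + 6·R1.
R2 ← R2 / (5).
R1 ← R1 − 1/2·R2.
Reading off the reduced rows gives u = -5, v = -6.

u = -5, v = -6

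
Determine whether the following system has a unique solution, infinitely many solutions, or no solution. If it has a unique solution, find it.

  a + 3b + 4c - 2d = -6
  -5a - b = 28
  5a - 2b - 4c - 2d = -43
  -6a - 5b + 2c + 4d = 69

a = -5, b = -3, c = 4, d = 4

Row-reduce the augmented matrix:
R2 ← R2 + 5·R1.
R3 ← R3 − 5·R1.
R4 ← R4 + 6·R1.
R2 ← R2 / (14).
R1 ← R1 − 3·R2.
R3 ← R3 + 17·R2.
R4 ← R4 − 13·R2.
R3 ← R3 / (2/7).
R1 ← R1 + 2/7·R3.
R2 ← R2 − 10/7·R3.
R4 ← R4 − 52/7·R3.
R4 ← R4 / (109).
R1 ← R1 + 4·R4.
R2 ← R2 − 20·R4.
R3 ← R3 + 29/2·R4.
Reading off the reduced rows gives a = -5, b = -3, c = 4, d = 4.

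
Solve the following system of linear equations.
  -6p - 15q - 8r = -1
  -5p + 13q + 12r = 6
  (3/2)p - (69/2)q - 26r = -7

no solution

Row-reduce:
R1 ← R1 / (-6).
R2 ← R2 + 5·R1.
R3 ← R3 − 3/2·R1.
R2 ← R2 / (51/2).
R1 ← R1 − 5/2·R2.
R3 ← R3 + 153/4·R2.
Row 3 reduces to 0 = 3, a contradiction. The system is inconsistent.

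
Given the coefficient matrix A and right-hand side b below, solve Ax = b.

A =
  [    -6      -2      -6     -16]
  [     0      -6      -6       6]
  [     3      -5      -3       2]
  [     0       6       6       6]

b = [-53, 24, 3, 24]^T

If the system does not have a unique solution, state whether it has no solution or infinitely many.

no solution

Row-reduce:
R1 ← R1 / (-6).
R3 ← R3 − 3·R1.
R2 ← R2 / (-6).
R1 ← R1 − 1/3·R2.
R3 ← R3 + 6·R2.
R4 ← R4 − 6·R2.
R3 ← R3 / (-12).
R1 ← R1 − 3·R3.
R2 ← R2 + 1·R3.
R4 ← R4 − 12·R3.
Row 4 reduces to 0 = 1/2, a contradiction. The system is inconsistent.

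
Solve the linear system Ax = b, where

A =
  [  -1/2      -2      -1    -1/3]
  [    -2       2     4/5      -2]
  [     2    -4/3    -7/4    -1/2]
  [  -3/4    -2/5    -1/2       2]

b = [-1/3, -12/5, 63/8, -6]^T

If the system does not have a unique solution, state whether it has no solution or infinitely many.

x_1 = 3, x_2 = 0, x_3 = -1/2, x_4 = -2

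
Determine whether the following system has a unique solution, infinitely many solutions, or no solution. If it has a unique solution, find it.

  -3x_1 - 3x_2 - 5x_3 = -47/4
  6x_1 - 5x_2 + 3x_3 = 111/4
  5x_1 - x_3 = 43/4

x_1 = 5/2, x_2 = -3/2, x_3 = 7/4

Row-reduce the augmented matrix:
R1 ← R1 / (-3).
R2 ← R2 − 6·R1.
R3 ← R3 − 5·R1.
R2 ← R2 / (-11).
R1 ← R1 − 1·R2.
R3 ← R3 + 5·R2.
R3 ← R3 / (-203/33).
R1 ← R1 − 34/33·R3.
R2 ← R2 − 7/11·R3.
Reading off the reduced rows gives x_1 = 5/2, x_2 = -3/2, x_3 = 7/4.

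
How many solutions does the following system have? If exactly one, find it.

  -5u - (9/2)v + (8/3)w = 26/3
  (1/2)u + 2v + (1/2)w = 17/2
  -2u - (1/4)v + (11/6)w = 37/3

no solution

Row-reduce:
R1 ← R1 / (-5).
R2 ← R2 − 1/2·R1.
R3 ← R3 + 2·R1.
R2 ← R2 / (31/20).
R1 ← R1 − 9/10·R2.
R3 ← R3 − 31/20·R2.
Row 3 reduces to 0 = -1/2, a contradiction. The system is inconsistent.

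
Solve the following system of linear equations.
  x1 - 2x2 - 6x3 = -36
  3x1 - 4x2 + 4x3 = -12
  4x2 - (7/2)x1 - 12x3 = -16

no solution

Row-reduce:
R2 ← R2 − 3·R1.
R3 ← R3 + 7/2·R1.
R2 ← R2 / (2).
R1 ← R1 + 2·R2.
R3 ← R3 + 3·R2.
Row 3 reduces to 0 = 2, a contradiction. The system is inconsistent.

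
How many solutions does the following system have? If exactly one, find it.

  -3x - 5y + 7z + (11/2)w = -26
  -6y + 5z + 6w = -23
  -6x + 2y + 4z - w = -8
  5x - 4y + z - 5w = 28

Row-reduce:
R1 ← R1 / (-3).
R3 ← R3 + 6·R1.
R4 ← R4 − 5·R1.
R2 ← R2 / (-6).
R1 ← R1 − 5/3·R2.
R3 ← R3 − 12·R2.
R4 ← R4 + 37/3·R2.
Swap R3 and R4.
R3 ← R3 / (43/18).
R1 ← R1 + 17/18·R3.
R2 ← R2 + 5/6·R3.
Row 4 reduces to 0 = -2, a contradiction. The system is inconsistent.

no solution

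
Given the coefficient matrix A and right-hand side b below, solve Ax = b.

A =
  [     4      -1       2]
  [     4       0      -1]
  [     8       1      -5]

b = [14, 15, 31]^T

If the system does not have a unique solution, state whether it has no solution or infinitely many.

infinitely many solutions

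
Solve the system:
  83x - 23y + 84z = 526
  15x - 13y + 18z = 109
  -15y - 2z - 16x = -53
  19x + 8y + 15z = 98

no solution

Row-reduce:
R1 ← R1 / (83).
R2 ← R2 − 15·R1.
R3 ← R3 + 16·R1.
R4 ← R4 − 19·R1.
R2 ← R2 / (-734/83).
R1 ← R1 + 23/83·R2.
R3 ← R3 + 1613/83·R2.
R4 ← R4 − 1101/83·R2.
R3 ← R3 / (2935/367).
R1 ← R1 − 339/367·R3.
R2 ← R2 + 117/367·R3.
Row 4 reduces to 0 = -3/2, a contradiction. The system is inconsistent.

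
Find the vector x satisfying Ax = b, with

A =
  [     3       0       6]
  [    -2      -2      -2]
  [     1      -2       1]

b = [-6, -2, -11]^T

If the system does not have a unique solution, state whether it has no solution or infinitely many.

Row-reduce the augmented matrix:
R1 ← R1 / (3).
R2 ← R2 + 2·R1.
R3 ← R3 − 1·R1.
R2 ← R2 / (-2).
R3 ← R3 + 2·R2.
R3 ← R3 / (-3).
R1 ← R1 − 2·R3.
R2 ← R2 + 1·R3.
Reading off the reduced rows gives x_1 = -4, x_2 = 4, x_3 = 1.

x_1 = -4, x_2 = 4, x_3 = 1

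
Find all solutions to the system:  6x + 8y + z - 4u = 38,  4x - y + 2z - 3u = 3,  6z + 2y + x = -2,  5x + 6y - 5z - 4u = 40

Row-reduce:
R1 ← R1 / (6).
R2 ← R2 − 4·R1.
R3 ← R3 − 1·R1.
R4 ← R4 − 5·R1.
R2 ← R2 / (-19/3).
R1 ← R1 − 4/3·R2.
R3 ← R3 − 2/3·R2.
R4 ← R4 + 2/3·R2.
R3 ← R3 / (227/38).
R1 ← R1 − 17/38·R3.
R2 ← R2 + 4/19·R3.
R4 ← R4 + 227/38·R3.
Rank is 3 with 4 unknowns, leaving u free.

infinitely many solutions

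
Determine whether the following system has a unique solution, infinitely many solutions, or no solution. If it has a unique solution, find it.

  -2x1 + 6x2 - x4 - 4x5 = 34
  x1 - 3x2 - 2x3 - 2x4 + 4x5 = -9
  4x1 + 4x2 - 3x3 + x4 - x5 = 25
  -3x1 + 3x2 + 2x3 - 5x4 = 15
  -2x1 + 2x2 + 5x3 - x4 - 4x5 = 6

x1 = 1, x2 = 2, x3 = -4, x4 = -4, x5 = -5

Row-reduce the augmented matrix:
R1 ← R1 / (-2).
R2 ← R2 − 1·R1.
R3 ← R3 − 4·R1.
R4 ← R4 + 3·R1.
R5 ← R5 + 2·R1.
Swap R2 and R3.
R2 ← R2 / (16).
R1 ← R1 + 3·R2.
R4 ← R4 + 6·R2.
R5 ← R5 + 4·R2.
R3 ← R3 / (-2).
R1 ← R1 + 9/16·R3.
R2 ← R2 + 3/16·R3.
R4 ← R4 − 7/8·R3.
R5 ← R5 − 17/4·R3.
R4 ← R4 / (-159/32).
R1 ← R1 − 65/64·R4.
R2 ← R2 − 11/64·R4.
R3 ← R3 − 5/4·R4.
R5 ← R5 + 89/16·R4.
R5 ← R5 / (-305/159).
R1 ← R1 − 74/159·R5.
R2 ← R2 + 100/159·R5.
R3 ← R3 + 19/159·R5.
R4 ← R4 + 112/159·R5.
Reading off the reduced rows gives x1 = 1, x2 = 2, x3 = -4, x4 = -4, x5 = -5.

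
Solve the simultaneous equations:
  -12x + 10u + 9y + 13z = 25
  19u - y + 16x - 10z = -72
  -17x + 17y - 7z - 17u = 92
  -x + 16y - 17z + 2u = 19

Row-reduce:
R1 ← R1 / (-12).
R2 ← R2 − 16·R1.
R3 ← R3 + 17·R1.
R4 ← R4 + 1·R1.
R2 ← R2 / (11).
R1 ← R1 + 3/4·R2.
R3 ← R3 − 17/4·R2.
R4 ← R4 − 61/4·R2.
R3 ← R3 / (-113/4).
R1 ← R1 + 7/12·R3.
R2 ← R2 − 2/3·R3.
R4 ← R4 + 113/4·R3.
Row 4 reduces to 0 = -1, a contradiction. The system is inconsistent.

no solution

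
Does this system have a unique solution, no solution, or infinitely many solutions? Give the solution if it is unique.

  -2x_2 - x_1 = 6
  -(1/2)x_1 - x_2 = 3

Row-reduce:
R1 ← R1 / (-1).
R2 ← R2 + 1/2·R1.
Rank is 1 with 2 unknowns, leaving x_2 free.

infinitely many solutions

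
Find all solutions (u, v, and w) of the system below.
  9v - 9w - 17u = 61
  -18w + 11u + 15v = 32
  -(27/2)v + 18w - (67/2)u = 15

no solution

Row-reduce:
R1 ← R1 / (-17).
R2 ← R2 − 11·R1.
R3 ← R3 + 67/2·R1.
R2 ← R2 / (354/17).
R1 ← R1 + 9/17·R2.
R3 ← R3 + 531/17·R2.
Row 3 reduces to 0 = 2, a contradiction. The system is inconsistent.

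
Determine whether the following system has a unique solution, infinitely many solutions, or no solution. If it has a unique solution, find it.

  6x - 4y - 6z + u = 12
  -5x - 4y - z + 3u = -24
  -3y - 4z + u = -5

infinitely many solutions

Row-reduce:
R1 ← R1 / (6).
R2 ← R2 + 5·R1.
R2 ← R2 / (-22/3).
R1 ← R1 + 2/3·R2.
R3 ← R3 + 3·R2.
R3 ← R3 / (-17/11).
R1 ← R1 + 5/11·R3.
R2 ← R2 − 9/11·R3.
Rank is 3 with 4 unknowns, leaving u free.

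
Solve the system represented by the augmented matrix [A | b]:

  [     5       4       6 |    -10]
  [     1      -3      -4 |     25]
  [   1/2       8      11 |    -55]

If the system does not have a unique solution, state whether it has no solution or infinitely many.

infinitely many solutions

Row-reduce:
R1 ← R1 / (5).
R2 ← R2 − 1·R1.
R3 ← R3 − 1/2·R1.
R2 ← R2 / (-19/5).
R1 ← R1 − 4/5·R2.
R3 ← R3 − 38/5·R2.
Rank is 2 with 3 unknowns, leaving x_3 free.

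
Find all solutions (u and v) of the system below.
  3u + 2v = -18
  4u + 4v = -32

Row-reduce the augmented matrix:
R1 ← R1 / (3).
R2 ← R2 − 4·R1.
R2 ← R2 / (4/3).
R1 ← R1 − 2/3·R2.
Reading off the reduced rows gives u = -2, v = -6.

u = -2, v = -6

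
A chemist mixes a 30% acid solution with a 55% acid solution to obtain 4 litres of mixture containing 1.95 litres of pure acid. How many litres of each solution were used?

litres of solution A: 1, litres of solution B: 3

Let a = litres of solution A, b = litres of solution B.
  a + b = 4
  (3/10)a + (11/20)b = 39/20
Row-reduce the augmented matrix:
R2 ← R2 − 3/10·R1.
R2 ← R2 / (1/4).
R1 ← R1 − 1·R2.
Reading off the reduced rows gives a = 1, b = 3.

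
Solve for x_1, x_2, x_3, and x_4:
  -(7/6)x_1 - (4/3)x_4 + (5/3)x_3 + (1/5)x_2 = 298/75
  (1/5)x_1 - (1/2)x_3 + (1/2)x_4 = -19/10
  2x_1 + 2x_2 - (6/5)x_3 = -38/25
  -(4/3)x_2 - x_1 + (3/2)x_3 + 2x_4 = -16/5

x_1 = 2, x_2 = -9/5, x_3 = 8/5, x_4 = -3

Row-reduce the augmented matrix:
R1 ← R1 / (-7/6).
R2 ← R2 − 1/5·R1.
R3 ← R3 − 2·R1.
R4 ← R4 + 1·R1.
R2 ← R2 / (6/175).
R1 ← R1 + 6/35·R2.
R3 ← R3 − 82/35·R2.
R4 ← R4 + 158/105·R2.
R3 ← R3 / (163/10).
R1 ← R1 + 5/2·R3.
R2 ← R2 + 25/4·R3.
R4 ← R4 + 28/3·R3.
R4 ← R4 / (9173/2934).
R1 ← R1 + 340/489·R4.
R2 ← R2 + 35/489·R4.
R3 ← R3 + 625/489·R4.
Reading off the reduced rows gives x_1 = 2, x_2 = -9/5, x_3 = 8/5, x_4 = -3.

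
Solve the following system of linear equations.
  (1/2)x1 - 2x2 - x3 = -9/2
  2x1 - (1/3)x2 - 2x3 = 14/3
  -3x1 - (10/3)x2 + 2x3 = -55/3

Row-reduce:
R1 ← R1 / (1/2).
R2 ← R2 − 2·R1.
R3 ← R3 + 3·R1.
R2 ← R2 / (23/3).
R1 ← R1 + 4·R2.
R3 ← R3 + 46/3·R2.
Rank is 2 with 3 unknowns, leaving x3 free.

infinitely many solutions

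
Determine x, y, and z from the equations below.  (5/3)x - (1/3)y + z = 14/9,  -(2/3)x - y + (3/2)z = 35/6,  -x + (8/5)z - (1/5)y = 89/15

x = -1, y = -2/3, z = 3

Row-reduce the augmented matrix:
R1 ← R1 / (5/3).
R2 ← R2 + 2/3·R1.
R3 ← R3 + 1·R1.
R2 ← R2 / (-17/15).
R1 ← R1 + 1/5·R2.
R3 ← R3 + 2/5·R2.
R3 ← R3 / (26/17).
R1 ← R1 − 9/34·R3.
R2 ← R2 + 57/34·R3.
Reading off the reduced rows gives x = -1, y = -2/3, z = 3.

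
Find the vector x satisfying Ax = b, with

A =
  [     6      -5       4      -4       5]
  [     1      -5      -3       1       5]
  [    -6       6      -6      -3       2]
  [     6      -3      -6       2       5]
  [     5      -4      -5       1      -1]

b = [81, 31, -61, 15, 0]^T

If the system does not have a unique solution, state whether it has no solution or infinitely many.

x_1 = 2, x_2 = -5, x_3 = 5, x_4 = -1, x_5 = 4

Row-reduce the augmented matrix:
R1 ← R1 / (6).
R2 ← R2 − 1·R1.
R3 ← R3 + 6·R1.
R4 ← R4 − 6·R1.
R5 ← R5 − 5·R1.
R2 ← R2 / (-25/6).
R1 ← R1 + 5/6·R2.
R3 ← R3 − 1·R2.
R4 ← R4 − 2·R2.
R5 ← R5 − 1/6·R2.
R3 ← R3 / (-72/25).
R1 ← R1 − 7/5·R3.
R2 ← R2 − 22/25·R3.
R4 ← R4 + 294/25·R3.
R5 ← R5 + 212/25·R3.
R4 ← R4 / (135/4).
R1 ← R1 + 101/24·R4.
R2 ← R2 + 29/12·R4.
R3 ← R3 − 55/24·R4.
R5 ← R5 − 143/6·R4.
R5 ← R5 / (-8383/1215).
R1 ← R1 − 79/1215·R5.
R2 ← R2 + 913/1215·R5.
R3 ← R3 + 169/243·R5.
R4 ← R4 + 368/405·R5.
Reading off the reduced rows gives x_1 = 2, x_2 = -5, x_3 = 5, x_4 = -1, x_5 = 4.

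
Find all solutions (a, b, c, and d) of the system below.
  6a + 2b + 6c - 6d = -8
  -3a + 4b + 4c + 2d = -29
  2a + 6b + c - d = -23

Row-reduce:
R1 ← R1 / (6).
R2 ← R2 + 3·R1.
R3 ← R3 − 2·R1.
R2 ← R2 / (5).
R1 ← R1 − 1/3·R2.
R3 ← R3 − 16/3·R2.
R3 ← R3 / (-127/15).
R1 ← R1 − 8/15·R3.
R2 ← R2 − 7/5·R3.
Rank is 3 with 4 unknowns, leaving d free.

infinitely many solutions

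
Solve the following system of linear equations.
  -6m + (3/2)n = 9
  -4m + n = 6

infinitely many solutions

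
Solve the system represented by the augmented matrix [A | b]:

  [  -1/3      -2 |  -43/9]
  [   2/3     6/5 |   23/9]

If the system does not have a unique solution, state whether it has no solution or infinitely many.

Row-reduce the augmented matrix:
R1 ← R1 / (-1/3).
R2 ← R2 − 2/3·R1.
R2 ← R2 / (-14/5).
R1 ← R1 − 6·R2.
Reading off the reduced rows gives x_1 = -2/3, x_2 = 5/2.

x_1 = -2/3, x_2 = 5/2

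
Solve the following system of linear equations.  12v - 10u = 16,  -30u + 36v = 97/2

no solution

Row-reduce:
R1 ← R1 / (-10).
R2 ← R2 + 30·R1.
Row 2 reduces to 0 = 1/2, a contradiction. The system is inconsistent.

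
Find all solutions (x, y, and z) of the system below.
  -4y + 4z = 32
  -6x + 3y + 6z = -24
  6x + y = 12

Row-reduce the augmented matrix:
Swap R1 and R2.
R1 ← R1 / (-6).
R3 ← R3 − 6·R1.
R2 ← R2 / (-4).
R1 ← R1 + 1/2·R2.
R3 ← R3 − 4·R2.
R3 ← R3 / (10).
R1 ← R1 + 3/2·R3.
R2 ← R2 + 1·R3.
Reading off the reduced rows gives x = 3, y = -6, z = 2.

x = 3, y = -6, z = 2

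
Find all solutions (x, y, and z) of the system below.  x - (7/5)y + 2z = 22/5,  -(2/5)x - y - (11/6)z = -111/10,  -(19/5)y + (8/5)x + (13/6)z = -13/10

Row-reduce:
R2 ← R2 + 2/5·R1.
R3 ← R3 − 8/5·R1.
R2 ← R2 / (-39/25).
R1 ← R1 + 7/5·R2.
R3 ← R3 + 39/25·R2.
Row 3 reduces to 0 = 1, a contradiction. The system is inconsistent.

no solution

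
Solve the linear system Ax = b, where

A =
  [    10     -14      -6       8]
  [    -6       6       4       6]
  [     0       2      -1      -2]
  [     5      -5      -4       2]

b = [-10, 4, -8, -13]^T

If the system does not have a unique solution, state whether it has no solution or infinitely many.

infinitely many solutions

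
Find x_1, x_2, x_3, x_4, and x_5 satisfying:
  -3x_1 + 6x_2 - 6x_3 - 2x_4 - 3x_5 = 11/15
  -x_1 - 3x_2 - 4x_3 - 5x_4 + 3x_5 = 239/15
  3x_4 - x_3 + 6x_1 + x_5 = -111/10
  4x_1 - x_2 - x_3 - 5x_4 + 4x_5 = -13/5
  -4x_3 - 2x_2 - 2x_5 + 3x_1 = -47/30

x_1 = -5/2, x_2 = -5/3, x_3 = -7/5, x_4 = 1/3, x_5 = 3/2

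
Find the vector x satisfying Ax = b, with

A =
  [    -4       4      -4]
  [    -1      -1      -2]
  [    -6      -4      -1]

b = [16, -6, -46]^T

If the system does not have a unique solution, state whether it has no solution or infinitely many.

Row-reduce the augmented matrix:
R1 ← R1 / (-4).
R2 ← R2 + 1·R1.
R3 ← R3 + 6·R1.
R2 ← R2 / (-2).
R1 ← R1 + 1·R2.
R3 ← R3 + 10·R2.
R3 ← R3 / (10).
R1 ← R1 − 3/2·R3.
R2 ← R2 − 1/2·R3.
Reading off the reduced rows gives x_1 = 4, x_2 = 6, x_3 = -2.

x_1 = 4, x_2 = 6, x_3 = -2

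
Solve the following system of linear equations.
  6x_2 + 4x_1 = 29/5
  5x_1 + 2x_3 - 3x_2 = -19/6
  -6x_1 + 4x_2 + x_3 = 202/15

x_1 = -4/5, x_2 = 3/2, x_3 = 8/3

Row-reduce the augmented matrix:
R1 ← R1 / (4).
R2 ← R2 − 5·R1.
R3 ← R3 + 6·R1.
R2 ← R2 / (-21/2).
R1 ← R1 − 3/2·R2.
R3 ← R3 − 13·R2.
R3 ← R3 / (73/21).
R1 ← R1 − 2/7·R3.
R2 ← R2 + 4/21·R3.
Reading off the reduced rows gives x_1 = -4/5, x_2 = 3/2, x_3 = 8/3.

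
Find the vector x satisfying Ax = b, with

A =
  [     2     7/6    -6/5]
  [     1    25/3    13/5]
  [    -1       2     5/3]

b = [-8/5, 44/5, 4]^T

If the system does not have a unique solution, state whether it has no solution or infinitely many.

infinitely many solutions

Row-reduce:
R1 ← R1 / (2).
R2 ← R2 − 1·R1.
R3 ← R3 + 1·R1.
R2 ← R2 / (31/4).
R1 ← R1 − 7/12·R2.
R3 ← R3 − 31/12·R2.
Rank is 2 with 3 unknowns, leaving x_3 free.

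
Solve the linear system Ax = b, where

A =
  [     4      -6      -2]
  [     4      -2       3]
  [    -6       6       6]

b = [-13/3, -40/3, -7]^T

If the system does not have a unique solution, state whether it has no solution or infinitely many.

x_1 = -1/3, x_2 = 3/2, x_3 = -3

Row-reduce the augmented matrix:
R1 ← R1 / (4).
R2 ← R2 − 4·R1.
R3 ← R3 + 6·R1.
R2 ← R2 / (4).
R1 ← R1 + 3/2·R2.
R3 ← R3 + 3·R2.
R3 ← R3 / (27/4).
R1 ← R1 − 11/8·R3.
R2 ← R2 − 5/4·R3.
Reading off the reduced rows gives x_1 = -1/3, x_2 = 3/2, x_3 = -3.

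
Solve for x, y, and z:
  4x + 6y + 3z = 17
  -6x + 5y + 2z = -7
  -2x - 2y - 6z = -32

x = 2, y = -1, z = 5

Row-reduce the augmented matrix:
R1 ← R1 / (4).
R2 ← R2 + 6·R1.
R3 ← R3 + 2·R1.
R2 ← R2 / (14).
R1 ← R1 − 3/2·R2.
R3 ← R3 − 1·R2.
R3 ← R3 / (-139/28).
R1 ← R1 − 3/56·R3.
R2 ← R2 − 13/28·R3.
Reading off the reduced rows gives x = 2, y = -1, z = 5.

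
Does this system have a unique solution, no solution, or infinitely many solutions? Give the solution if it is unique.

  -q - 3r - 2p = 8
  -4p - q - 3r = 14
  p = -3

infinitely many solutions

Row-reduce:
R1 ← R1 / (-2).
R2 ← R2 + 4·R1.
R3 ← R3 − 1·R1.
R1 ← R1 − 1/2·R2.
R3 ← R3 + 1/2·R2.
Rank is 2 with 3 unknowns, leaving r free.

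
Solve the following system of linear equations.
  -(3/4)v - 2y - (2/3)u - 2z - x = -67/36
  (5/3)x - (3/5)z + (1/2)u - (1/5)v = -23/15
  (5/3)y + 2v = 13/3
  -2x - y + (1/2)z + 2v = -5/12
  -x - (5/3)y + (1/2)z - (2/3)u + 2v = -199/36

x = -2, y = 3, z = -3/2, u = 5/3, v = -1/3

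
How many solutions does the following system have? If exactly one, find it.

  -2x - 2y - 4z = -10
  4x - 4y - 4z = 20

infinitely many solutions

Row-reduce:
R1 ← R1 / (-2).
R2 ← R2 − 4·R1.
R2 ← R2 / (-8).
R1 ← R1 − 1·R2.
Rank is 2 with 3 unknowns, leaving z free.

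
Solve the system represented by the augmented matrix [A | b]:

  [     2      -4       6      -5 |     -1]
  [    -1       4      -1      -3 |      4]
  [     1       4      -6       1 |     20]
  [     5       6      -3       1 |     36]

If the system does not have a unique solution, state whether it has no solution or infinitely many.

Row-reduce the augmented matrix:
R1 ← R1 / (2).
R2 ← R2 + 1·R1.
R3 ← R3 − 1·R1.
R4 ← R4 − 5·R1.
R2 ← R2 / (2).
R1 ← R1 + 2·R2.
R3 ← R3 − 6·R2.
R4 ← R4 − 16·R2.
R3 ← R3 / (-15).
R1 ← R1 − 5·R3.
R2 ← R2 − 1·R3.
R4 ← R4 + 34·R3.
R4 ← R4 / (73/6).
R1 ← R1 + 4/3·R4.
R2 ← R2 + 17/12·R4.
R3 ← R3 + 4/3·R4.
Reading off the reduced rows gives x_1 = 5, x_2 = 1, x_3 = -2, x_4 = -1.

x_1 = 5, x_2 = 1, x_3 = -2, x_4 = -1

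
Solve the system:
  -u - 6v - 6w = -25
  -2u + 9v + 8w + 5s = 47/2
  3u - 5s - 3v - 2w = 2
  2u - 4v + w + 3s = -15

no solution

Row-reduce:
R1 ← R1 / (-1).
R2 ← R2 + 2·R1.
R3 ← R3 − 3·R1.
R4 ← R4 − 2·R1.
R2 ← R2 / (21).
R1 ← R1 − 6·R2.
R3 ← R3 + 21·R2.
R4 ← R4 + 16·R2.
Swap R3 and R4.
R3 ← R3 / (89/21).
R1 ← R1 − 2/7·R3.
R2 ← R2 − 20/21·R3.
Row 4 reduces to 0 = 1/2, a contradiction. The system is inconsistent.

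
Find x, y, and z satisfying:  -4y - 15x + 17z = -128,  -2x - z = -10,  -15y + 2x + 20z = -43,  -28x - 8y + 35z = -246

x = 6, y = 1, z = -2

Row-reduce the augmented matrix:
R1 ← R1 / (-15).
R2 ← R2 + 2·R1.
R3 ← R3 − 2·R1.
R4 ← R4 + 28·R1.
R2 ← R2 / (8/15).
R1 ← R1 − 4/15·R2.
R3 ← R3 + 233/15·R2.
R4 ← R4 + 8/15·R2.
R3 ← R3 / (-583/8).
R1 ← R1 − 1/2·R3.
R2 ← R2 + 49/8·R3.
R4 reduces to 0 = 0, so the extra equation is consistent.
Reading off the reduced rows gives x = 6, y = 1, z = -2.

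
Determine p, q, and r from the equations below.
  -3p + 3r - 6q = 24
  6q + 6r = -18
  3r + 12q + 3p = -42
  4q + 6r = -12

Row-reduce the augmented matrix:
R1 ← R1 / (-3).
R3 ← R3 − 3·R1.
R2 ← R2 / (6).
R1 ← R1 − 2·R2.
R3 ← R3 − 6·R2.
R4 ← R4 − 4·R2.
Swap R3 and R4.
R3 ← R3 / (2).
R1 ← R1 + 3·R3.
R2 ← R2 − 1·R3.
R4 reduces to 0 = 0, so the extra equation is consistent.
Reading off the reduced rows gives p = -2, q = -3, r = 0.

p = -2, q = -3, r = 0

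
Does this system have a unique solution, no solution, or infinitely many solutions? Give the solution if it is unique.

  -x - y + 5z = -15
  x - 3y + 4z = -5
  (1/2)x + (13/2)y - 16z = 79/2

Row-reduce:
R1 ← R1 / (-1).
R2 ← R2 − 1·R1.
R3 ← R3 − 1/2·R1.
R2 ← R2 / (-4).
R1 ← R1 − 1·R2.
R3 ← R3 − 6·R2.
Row 3 reduces to 0 = 2, a contradiction. The system is inconsistent.

no solution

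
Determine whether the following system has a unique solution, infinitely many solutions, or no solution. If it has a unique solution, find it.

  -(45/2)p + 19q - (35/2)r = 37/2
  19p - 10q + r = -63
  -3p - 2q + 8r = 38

infinitely many solutions

Row-reduce:
R1 ← R1 / (-45/2).
R2 ← R2 − 19·R1.
R3 ← R3 + 3·R1.
R2 ← R2 / (272/45).
R1 ← R1 + 38/45·R2.
R3 ← R3 + 68/15·R2.
Rank is 2 with 3 unknowns, leaving r free.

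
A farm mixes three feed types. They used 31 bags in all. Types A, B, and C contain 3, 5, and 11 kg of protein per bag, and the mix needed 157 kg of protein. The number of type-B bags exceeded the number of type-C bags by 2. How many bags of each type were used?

Let a = type-A bags, b = type-B bags, c = type-C bags.
  a + b + c = 31
  5b + 3a + 11c = 157
  b - c = 2
Row-reduce the augmented matrix:
R2 ← R2 − 3·R1.
R2 ← R2 / (2).
R1 ← R1 − 1·R2.
R3 ← R3 − 1·R2.
R3 ← R3 / (-5).
R1 ← R1 + 3·R3.
R2 ← R2 − 4·R3.
Reading off the reduced rows gives a = 17, b = 8, c = 6.

type-A bags: 17, type-B bags: 8, type-C bags: 6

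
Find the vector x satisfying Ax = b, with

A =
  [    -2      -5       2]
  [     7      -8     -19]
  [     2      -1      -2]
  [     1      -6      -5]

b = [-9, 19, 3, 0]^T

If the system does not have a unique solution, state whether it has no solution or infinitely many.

Row-reduce:
R1 ← R1 / (-2).
R2 ← R2 − 7·R1.
R3 ← R3 − 2·R1.
R4 ← R4 − 1·R1.
R2 ← R2 / (-51/2).
R1 ← R1 − 5/2·R2.
R3 ← R3 + 6·R2.
R4 ← R4 + 17/2·R2.
R3 ← R3 / (48/17).
R1 ← R1 + 37/17·R3.
R2 ← R2 − 8/17·R3.
Row 4 reduces to 0 = -1/3, a contradiction. The system is inconsistent.

no solution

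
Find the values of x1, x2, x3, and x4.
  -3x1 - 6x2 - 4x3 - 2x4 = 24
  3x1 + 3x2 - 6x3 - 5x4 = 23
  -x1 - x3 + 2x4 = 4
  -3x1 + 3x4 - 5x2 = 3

x1 = -2, x2 = 0, x3 = -4, x4 = -1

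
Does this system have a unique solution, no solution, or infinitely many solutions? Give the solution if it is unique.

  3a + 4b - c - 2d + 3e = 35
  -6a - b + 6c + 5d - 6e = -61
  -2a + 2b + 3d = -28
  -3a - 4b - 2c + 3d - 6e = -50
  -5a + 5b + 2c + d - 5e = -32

a = 6, b = 1, c = 2, d = -6, e = 1

Row-reduce the augmented matrix:
R1 ← R1 / (3).
R2 ← R2 + 6·R1.
R3 ← R3 + 2·R1.
R4 ← R4 + 3·R1.
R5 ← R5 + 5·R1.
R2 ← R2 / (7).
R1 ← R1 − 4/3·R2.
R3 ← R3 − 14/3·R2.
R5 ← R5 − 35/3·R2.
R3 ← R3 / (-10/3).
R1 ← R1 + 23/21·R3.
R2 ← R2 − 4/7·R3.
R4 ← R4 + 3·R3.
R5 ← R5 + 19/3·R3.
R4 ← R4 / (1/10).
R1 ← R1 + 83/70·R4.
R2 ← R2 − 11/35·R4.
R3 ← R3 + 3/10·R4.
R5 ← R5 + 59/10·R4.
R5 ← R5 / (-287).
R1 ← R1 + 396/7·R5.
R2 ← R2 − 108/7·R5.
R3 ← R3 + 15·R5.
R4 ← R4 + 48·R5.
Reading off the reduced rows gives a = 6, b = 1, c = 2, d = -6, e = 1.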